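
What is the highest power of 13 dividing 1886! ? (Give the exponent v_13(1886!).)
v_13(1886!) = 156

Legendre's formula: v_p(n!) = Σ_{k ≥ 1} ⌊n / p^k⌋. For p = 13, n = 1886, the terms are:
  ⌊1886/13^1⌋ = ⌊1886/13⌋ = 145
  ⌊1886/13^2⌋ = ⌊1886/169⌋ = 11
(the next term ⌊1886/13^3⌋ = 0, terminating the sum). Summing: v_13(1886!) = 145 + 11 = 156.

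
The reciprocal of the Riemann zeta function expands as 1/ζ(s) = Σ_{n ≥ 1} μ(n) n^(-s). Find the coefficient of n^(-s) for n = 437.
μ(437) = 1

Factor n = 437 = 19 · 23. μ(n) = 0 if any exponent ≥ 2 (not squarefree); otherwise μ(n) = (−1)^{ω(n)} where ω(n) is the number of distinct prime factors. Applying: μ(437) = 1.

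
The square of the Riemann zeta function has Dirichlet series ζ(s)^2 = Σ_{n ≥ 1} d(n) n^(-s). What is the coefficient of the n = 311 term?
d(311) = 2

ζ(s)^2 = (Σ 1/m^s)(Σ 1/k^s). The coefficient of 1/n^s in the product is the number of ordered pairs (m, k) with mk = n, which equals d(n). For n = 311, divisors are [1, 311], so d(311) = 2.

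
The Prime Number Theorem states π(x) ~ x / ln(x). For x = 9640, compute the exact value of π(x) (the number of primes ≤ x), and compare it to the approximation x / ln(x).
π(9640) = 1190;  x/ln(x) ≈ 1050.83;  relative error ≈ 11.69%.

Directly count primes up to 9640: π(9640) = 1190. The PNT approximation gives 9640/ln(9640) ≈ 9640/9.17368 ≈ 1050.83. Relative error (π(x) − x/ln(x)) / π(x) ≈ 11.69%; the approximation is known to undercount slightly (Li(x) is a better estimate).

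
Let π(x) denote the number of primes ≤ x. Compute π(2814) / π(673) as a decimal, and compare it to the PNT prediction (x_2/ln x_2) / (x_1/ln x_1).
π(2814)/π(673) = 409/122 ≈ 3.3525;  PNT prediction ≈ 3.4281.

π(673) = 122 and π(2814) = 409, so π(2814)/π(673) ≈ 3.3525. The PNT-predicted ratio is (2814/ln(2814)) / (673/ln(673)) ≈ 3.4281. The two agree to within a few percent, as expected.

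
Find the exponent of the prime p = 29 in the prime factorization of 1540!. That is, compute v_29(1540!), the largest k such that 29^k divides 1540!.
v_29(1540!) = 54

Legendre's formula: v_p(n!) = Σ_{k ≥ 1} ⌊n / p^k⌋. For p = 29, n = 1540, the terms are:
  ⌊1540/29^1⌋ = ⌊1540/29⌋ = 53
  ⌊1540/29^2⌋ = ⌊1540/841⌋ = 1
(the next term ⌊1540/29^3⌋ = 0, terminating the sum). Summing: v_29(1540!) = 53 + 1 = 54.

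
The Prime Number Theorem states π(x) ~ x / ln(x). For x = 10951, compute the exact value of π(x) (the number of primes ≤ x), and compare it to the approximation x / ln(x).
π(10951) = 1330;  x/ln(x) ≈ 1177.38;  relative error ≈ 11.48%.

Directly count primes up to 10951: π(10951) = 1330. The PNT approximation gives 10951/ln(10951) ≈ 10951/9.30119 ≈ 1177.38. Relative error (π(x) − x/ln(x)) / π(x) ≈ 11.48%; the approximation is known to undercount slightly (Li(x) is a better estimate).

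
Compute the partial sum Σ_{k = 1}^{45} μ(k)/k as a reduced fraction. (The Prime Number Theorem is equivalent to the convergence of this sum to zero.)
Σ μ(k)/k = -137190436674212/6541380665835015

Values of μ(k) for 1 ≤ k ≤ 45: μ(1) = 1, μ(2) = -1, μ(3) = -1, μ(5) = -1, μ(6) = 1, μ(7) = -1, μ(10) = 1, μ(11) = -1, μ(13) = -1, μ(14) = 1, μ(15) = 1, μ(17) = -1, μ(19) = -1, μ(21) = 1, μ(22) = 1, μ(23) = -1, μ(26) = 1, μ(29) = -1, μ(30) = -1, μ(31) = -1, μ(33) = 1, μ(34) = 1, μ(35) = 1, μ(37) = -1, μ(38) = 1, μ(39) = 1, μ(41) = -1, μ(42) = -1, μ(43) = -1, with μ = 0 on non-squarefree integers. Summing μ(k)/k for k where μ(k) ≠ 0 gives -137190436674212/6541380665835015 ≈ -0.0210. (PNT ⟺ this sum → 0 as n → ∞.)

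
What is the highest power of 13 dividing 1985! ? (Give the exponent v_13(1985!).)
v_13(1985!) = 163

Legendre's formula: v_p(n!) = Σ_{k ≥ 1} ⌊n / p^k⌋. For p = 13, n = 1985, the terms are:
  ⌊1985/13^1⌋ = ⌊1985/13⌋ = 152
  ⌊1985/13^2⌋ = ⌊1985/169⌋ = 11
(the next term ⌊1985/13^3⌋ = 0, terminating the sum). Summing: v_13(1985!) = 152 + 11 = 163.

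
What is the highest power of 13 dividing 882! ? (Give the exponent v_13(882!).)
v_13(882!) = 72

Legendre's formula: v_p(n!) = Σ_{k ≥ 1} ⌊n / p^k⌋. For p = 13, n = 882, the terms are:
  ⌊882/13^1⌋ = ⌊882/13⌋ = 67
  ⌊882/13^2⌋ = ⌊882/169⌋ = 5
(the next term ⌊882/13^3⌋ = 0, terminating the sum). Summing: v_13(882!) = 67 + 5 = 72.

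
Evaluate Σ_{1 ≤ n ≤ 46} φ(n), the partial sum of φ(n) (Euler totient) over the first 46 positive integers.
Σ_{n ≤ 46} φ(n) = 650

Compute φ(n) for each 1 ≤ n ≤ 46: φ(1) = 1, φ(2) = 1, φ(3) = 2, φ(4) = 2, φ(5) = 4, φ(6) = 2, φ(7) = 6, φ(8) = 4, φ(9) = 6, φ(10) = 4, φ(11) = 10, φ(12) = 4, φ(13) = 12, φ(14) = 6, φ(15) = 8, φ(16) = 8, φ(17) = 16, φ(18) = 6, φ(19) = 18, φ(20) = 8, φ(21) = 12, φ(22) = 10, φ(23) = 22, φ(24) = 8, φ(25) = 20, φ(26) = 12, φ(27) = 18, φ(28) = 12, φ(29) = 28, φ(30) = 8, φ(31) = 30, φ(32) = 16, φ(33) = 20, φ(34) = 16, φ(35) = 24, φ(36) = 12, φ(37) = 36, φ(38) = 18, φ(39) = 24, φ(40) = 16, φ(41) = 40, φ(42) = 12, φ(43) = 42, φ(44) = 20, φ(45) = 24, φ(46) = 22. Summing all 46 values: 650. (Average order: Σ_{n ≤ x} φ(n) ~ (3/π²) x². For x = 46, (3/π²)·46² ≈ 643.19.)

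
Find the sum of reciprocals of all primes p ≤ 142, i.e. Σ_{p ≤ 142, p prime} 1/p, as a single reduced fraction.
Σ 1/p = 18825509850919239131453102166593625244431364344421618363/10014646650599190067509233131649940057366334653200433090

π(142) = 34, so the primes ≤ 142 are [2, 3, 5, 7, 11, 13, 17, 19, 23, 29, 31, 37, 41, 43, 47, 53, 59, 61, 67, 71, 73, 79, 83, 89, 97, 101, 103, 107, 109, 113, 127, 131, 137, 139]. Summing 1/p over these primes: 18825509850919239131453102166593625244431364344421618363/10014646650599190067509233131649940057366334653200433090 ≈ 1.8798. Mertens estimate ln ln(142) + 0.2615 ≈ 1.8621.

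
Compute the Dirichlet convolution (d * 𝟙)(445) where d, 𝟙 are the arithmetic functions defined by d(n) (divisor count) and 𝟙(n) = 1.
(d * 𝟙)(445) = 9

Divisors of 445: [1, 5, 89, 445]. For each d | 445:
  d = 1: d(1) · 𝟙(445/1) = 1 · 1 = 1
  d = 5: d(5) · 𝟙(445/5) = 2 · 1 = 2
  d = 89: d(89) · 𝟙(445/89) = 2 · 1 = 2
  d = 445: d(445) · 𝟙(445/445) = 4 · 1 = 4
Summing: (d * 𝟙)(445) = 1 + 2 + 2 + 4 = 9.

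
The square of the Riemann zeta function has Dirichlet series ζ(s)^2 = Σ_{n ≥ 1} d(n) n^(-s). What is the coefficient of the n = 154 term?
d(154) = 8

ζ(s)^2 = (Σ 1/m^s)(Σ 1/k^s). The coefficient of 1/n^s in the product is the number of ordered pairs (m, k) with mk = n, which equals d(n). For n = 154, divisors are [1, 2, 7, 11, 14, 22, 77, 154], so d(154) = 8.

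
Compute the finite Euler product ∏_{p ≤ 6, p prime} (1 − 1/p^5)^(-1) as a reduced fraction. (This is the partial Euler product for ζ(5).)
∏ = 3037500/2929531

The primes p ≤ 6 are [2, 3, 5]. For each prime, (1 − 1/p^5)^(-1) = p^5 / (p^5 − 1). The product is (1 − 1/2^5)^(-1), (1 − 1/3^5)^(-1), (1 − 1/5^5)^(-1) = ∏ p^5 / (p^5 − 1) = 3037500/2929531.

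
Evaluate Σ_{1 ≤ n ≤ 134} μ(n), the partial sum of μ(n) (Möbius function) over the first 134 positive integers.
Σ_{n ≤ 134} μ(n) = -1

Compute μ(n) for each 1 ≤ n ≤ 134: μ(1) = 1, μ(2) = -1, μ(3) = -1, μ(4) = 0, μ(5) = -1, μ(6) = 1, μ(7) = -1, μ(8) = 0, μ(9) = 0, μ(10) = 1, μ(11) = -1, μ(12) = 0, μ(13) = -1, μ(14) = 1, μ(15) = 1, μ(16) = 0, μ(17) = -1, μ(18) = 0, μ(19) = -1, μ(20) = 0, μ(21) = 1, μ(22) = 1, μ(23) = -1, μ(24) = 0, μ(25) = 0, μ(26) = 1, μ(27) = 0, μ(28) = 0, μ(29) = -1, μ(30) = -1, μ(31) = -1, μ(32) = 0, μ(33) = 1, μ(34) = 1, μ(35) = 1, μ(36) = 0, μ(37) = -1, μ(38) = 1, μ(39) = 1, μ(40) = 0, μ(41) = -1, μ(42) = -1, μ(43) = -1, μ(44) = 0, μ(45) = 0, μ(46) = 1, μ(47) = -1, μ(48) = 0, μ(49) = 0, μ(50) = 0, μ(51) = 1, μ(52) = 0, μ(53) = -1, μ(54) = 0, μ(55) = 1, μ(56) = 0, μ(57) = 1, μ(58) = 1, μ(59) = -1, μ(60) = 0, μ(61) = -1, μ(62) = 1, μ(63) = 0, μ(64) = 0, μ(65) = 1, μ(66) = -1, μ(67) = -1, μ(68) = 0, μ(69) = 1, μ(70) = -1, μ(71) = -1, μ(72) = 0, μ(73) = -1, μ(74) = 1, μ(75) = 0, μ(76) = 0, μ(77) = 1, μ(78) = -1, μ(79) = -1, μ(80) = 0, μ(81) = 0, μ(82) = 1, μ(83) = -1, μ(84) = 0, μ(85) = 1, μ(86) = 1, μ(87) = 1, μ(88) = 0, μ(89) = -1, μ(90) = 0, μ(91) = 1, μ(92) = 0, μ(93) = 1, μ(94) = 1, μ(95) = 1, μ(96) = 0, μ(97) = -1, μ(98) = 0, μ(99) = 0, μ(100) = 0, μ(101) = -1, μ(102) = -1, μ(103) = -1, μ(104) = 0, μ(105) = -1, μ(106) = 1, μ(107) = -1, μ(108) = 0, μ(109) = -1, μ(110) = -1, μ(111) = 1, μ(112) = 0, μ(113) = -1, μ(114) = -1, μ(115) = 1, μ(116) = 0, μ(117) = 0, μ(118) = 1, μ(119) = 1, μ(120) = 0, μ(121) = 0, μ(122) = 1, μ(123) = 1, μ(124) = 0, μ(125) = 0, μ(126) = 0, μ(127) = -1, μ(128) = 0, μ(129) = 1, μ(130) = -1, μ(131) = -1, μ(132) = 0, μ(133) = 1, μ(134) = 1. Summing all 134 values: -1. (Mertens function M(x) = Σ_{n ≤ x} μ(n); on average M(x) should be small (PNT ⟺ M(x) = o(x)).)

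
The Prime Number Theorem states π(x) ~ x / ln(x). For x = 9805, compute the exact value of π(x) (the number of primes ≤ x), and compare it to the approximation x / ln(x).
π(9805) = 1209;  x/ln(x) ≈ 1066.85;  relative error ≈ 11.76%.

Directly count primes up to 9805: π(9805) = 1209. The PNT approximation gives 9805/ln(9805) ≈ 9805/9.19065 ≈ 1066.85. Relative error (π(x) − x/ln(x)) / π(x) ≈ 11.76%; the approximation is known to undercount slightly (Li(x) is a better estimate).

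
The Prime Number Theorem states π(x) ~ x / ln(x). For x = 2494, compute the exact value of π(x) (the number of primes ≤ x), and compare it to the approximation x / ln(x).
π(2494) = 367;  x/ln(x) ≈ 318.86;  relative error ≈ 13.12%.

Directly count primes up to 2494: π(2494) = 367. The PNT approximation gives 2494/ln(2494) ≈ 2494/7.82164 ≈ 318.86. Relative error (π(x) − x/ln(x)) / π(x) ≈ 13.12%; the approximation is known to undercount slightly (Li(x) is a better estimate).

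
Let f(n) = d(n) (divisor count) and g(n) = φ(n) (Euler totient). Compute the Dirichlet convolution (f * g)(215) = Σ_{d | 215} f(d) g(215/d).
(d * φ)(215) = 264

Divisors of 215: [1, 5, 43, 215]. For each d | 215:
  d = 1: d(1) · φ(215/1) = 1 · 168 = 168
  d = 5: d(5) · φ(215/5) = 2 · 42 = 84
  d = 43: d(43) · φ(215/43) = 2 · 4 = 8
  d = 215: d(215) · φ(215/215) = 4 · 1 = 4
Summing: (d * φ)(215) = 168 + 84 + 8 + 4 = 264.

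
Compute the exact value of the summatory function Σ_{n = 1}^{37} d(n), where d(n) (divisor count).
Σ_{n ≤ 37} d(n) = 142

Compute d(n) for each 1 ≤ n ≤ 37: d(1) = 1, d(2) = 2, d(3) = 2, d(4) = 3, d(5) = 2, d(6) = 4, d(7) = 2, d(8) = 4, d(9) = 3, d(10) = 4, d(11) = 2, d(12) = 6, d(13) = 2, d(14) = 4, d(15) = 4, d(16) = 5, d(17) = 2, d(18) = 6, d(19) = 2, d(20) = 6, d(21) = 4, d(22) = 4, d(23) = 2, d(24) = 8, d(25) = 3, d(26) = 4, d(27) = 4, d(28) = 6, d(29) = 2, d(30) = 8, d(31) = 2, d(32) = 6, d(33) = 4, d(34) = 4, d(35) = 4, d(36) = 9, d(37) = 2. Summing all 37 values: 142. (Dirichlet's divisor formula: Σ_{n ≤ x} d(n) = x ln(x) + (2γ − 1) x + O(√x). For x = 37, the asymptotic estimate is ≈ 139.32.)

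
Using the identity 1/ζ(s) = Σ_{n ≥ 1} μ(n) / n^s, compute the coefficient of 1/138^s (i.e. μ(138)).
μ(138) = -1

Factor n = 138 = 2 · 3 · 23. μ(n) = 0 if any exponent ≥ 2 (not squarefree); otherwise μ(n) = (−1)^{ω(n)} where ω(n) is the number of distinct prime factors. Applying: μ(138) = -1.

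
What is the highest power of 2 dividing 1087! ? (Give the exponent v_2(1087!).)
v_2(1087!) = 1080

Legendre's formula: v_p(n!) = Σ_{k ≥ 1} ⌊n / p^k⌋. For p = 2, n = 1087, the terms are:
  ⌊1087/2^1⌋ = ⌊1087/2⌋ = 543
  ⌊1087/2^2⌋ = ⌊1087/4⌋ = 271
  ⌊1087/2^3⌋ = ⌊1087/8⌋ = 135
  ⌊1087/2^4⌋ = ⌊1087/16⌋ = 67
  ⌊1087/2^5⌋ = ⌊1087/32⌋ = 33
  ⌊1087/2^6⌋ = ⌊1087/64⌋ = 16
  ⌊1087/2^7⌋ = ⌊1087/128⌋ = 8
  ⌊1087/2^8⌋ = ⌊1087/256⌋ = 4
  ⌊1087/2^9⌋ = ⌊1087/512⌋ = 2
  ⌊1087/2^10⌋ = ⌊1087/1024⌋ = 1
(the next term ⌊1087/2^11⌋ = 0, terminating the sum). Summing: v_2(1087!) = 543 + 271 + 135 + 67 + 33 + 16 + 8 + 4 + 2 + 1 = 1080.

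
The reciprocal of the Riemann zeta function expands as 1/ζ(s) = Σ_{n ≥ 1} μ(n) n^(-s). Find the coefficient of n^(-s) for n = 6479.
μ(6479) = -1

Factor n = 6479 = 11 · 19 · 31. μ(n) = 0 if any exponent ≥ 2 (not squarefree); otherwise μ(n) = (−1)^{ω(n)} where ω(n) is the number of distinct prime factors. Applying: μ(6479) = -1.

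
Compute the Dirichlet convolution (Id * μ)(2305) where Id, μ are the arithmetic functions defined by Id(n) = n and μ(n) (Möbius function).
(Id * μ)(2305) = 1840

Divisors of 2305: [1, 5, 461, 2305]. For each d | 2305:
  d = 1: Id(1) · μ(2305/1) = 1 · 1 = 1
  d = 5: Id(5) · μ(2305/5) = 5 · -1 = -5
  d = 461: Id(461) · μ(2305/461) = 461 · -1 = -461
  d = 2305: Id(2305) · μ(2305/2305) = 2305 · 1 = 2305
Summing: (Id * μ)(2305) = 1 + -5 + -461 + 2305 = 1840.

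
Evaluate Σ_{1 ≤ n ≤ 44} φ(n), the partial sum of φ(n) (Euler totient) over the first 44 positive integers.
Σ_{n ≤ 44} φ(n) = 604

Compute φ(n) for each 1 ≤ n ≤ 44: φ(1) = 1, φ(2) = 1, φ(3) = 2, φ(4) = 2, φ(5) = 4, φ(6) = 2, φ(7) = 6, φ(8) = 4, φ(9) = 6, φ(10) = 4, φ(11) = 10, φ(12) = 4, φ(13) = 12, φ(14) = 6, φ(15) = 8, φ(16) = 8, φ(17) = 16, φ(18) = 6, φ(19) = 18, φ(20) = 8, φ(21) = 12, φ(22) = 10, φ(23) = 22, φ(24) = 8, φ(25) = 20, φ(26) = 12, φ(27) = 18, φ(28) = 12, φ(29) = 28, φ(30) = 8, φ(31) = 30, φ(32) = 16, φ(33) = 20, φ(34) = 16, φ(35) = 24, φ(36) = 12, φ(37) = 36, φ(38) = 18, φ(39) = 24, φ(40) = 16, φ(41) = 40, φ(42) = 12, φ(43) = 42, φ(44) = 20. Summing all 44 values: 604. (Average order: Σ_{n ≤ x} φ(n) ~ (3/π²) x². For x = 44, (3/π²)·44² ≈ 588.47.)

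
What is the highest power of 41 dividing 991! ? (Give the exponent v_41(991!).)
v_41(991!) = 24

Legendre's formula: v_p(n!) = Σ_{k ≥ 1} ⌊n / p^k⌋. For p = 41, n = 991, the terms are:
  ⌊991/41^1⌋ = ⌊991/41⌋ = 24
(the next term ⌊991/41^2⌋ = 0, terminating the sum). Summing: v_41(991!) = 24 = 24.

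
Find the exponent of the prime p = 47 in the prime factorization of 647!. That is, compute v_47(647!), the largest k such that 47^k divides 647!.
v_47(647!) = 13

Legendre's formula: v_p(n!) = Σ_{k ≥ 1} ⌊n / p^k⌋. For p = 47, n = 647, the terms are:
  ⌊647/47^1⌋ = ⌊647/47⌋ = 13
(the next term ⌊647/47^2⌋ = 0, terminating the sum). Summing: v_47(647!) = 13 = 13.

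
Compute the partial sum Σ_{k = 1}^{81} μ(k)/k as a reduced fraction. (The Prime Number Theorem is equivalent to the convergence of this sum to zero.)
Σ μ(k)/k = -5419230422019661121772083237/214509651156044860526605636942

Values of μ(k) for 1 ≤ k ≤ 81: μ(1) = 1, μ(2) = -1, μ(3) = -1, μ(5) = -1, μ(6) = 1, μ(7) = -1, μ(10) = 1, μ(11) = -1, μ(13) = -1, μ(14) = 1, μ(15) = 1, μ(17) = -1, μ(19) = -1, μ(21) = 1, μ(22) = 1, μ(23) = -1, μ(26) = 1, μ(29) = -1, μ(30) = -1, μ(31) = -1, μ(33) = 1, μ(34) = 1, μ(35) = 1, μ(37) = -1, μ(38) = 1, μ(39) = 1, μ(41) = -1, μ(42) = -1, μ(43) = -1, μ(46) = 1, μ(47) = -1, μ(51) = 1, μ(53) = -1, μ(55) = 1, μ(57) = 1, μ(58) = 1, μ(59) = -1, μ(61) = -1, μ(62) = 1, μ(65) = 1, μ(66) = -1, μ(67) = -1, μ(69) = 1, μ(70) = -1, μ(71) = -1, μ(73) = -1, μ(74) = 1, μ(77) = 1, μ(78) = -1, μ(79) = -1, with μ = 0 on non-squarefree integers. Summing μ(k)/k for k where μ(k) ≠ 0 gives -5419230422019661121772083237/214509651156044860526605636942 ≈ -0.0253. (PNT ⟺ this sum → 0 as n → ∞.)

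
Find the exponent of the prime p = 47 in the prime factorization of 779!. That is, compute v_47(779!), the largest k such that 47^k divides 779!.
v_47(779!) = 16

Legendre's formula: v_p(n!) = Σ_{k ≥ 1} ⌊n / p^k⌋. For p = 47, n = 779, the terms are:
  ⌊779/47^1⌋ = ⌊779/47⌋ = 16
(the next term ⌊779/47^2⌋ = 0, terminating the sum). Summing: v_47(779!) = 16 = 16.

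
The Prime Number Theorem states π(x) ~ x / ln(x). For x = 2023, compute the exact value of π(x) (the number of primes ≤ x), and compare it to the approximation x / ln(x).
π(2023) = 306;  x/ln(x) ≈ 265.75;  relative error ≈ 13.15%.

Directly count primes up to 2023: π(2023) = 306. The PNT approximation gives 2023/ln(2023) ≈ 2023/7.61234 ≈ 265.75. Relative error (π(x) − x/ln(x)) / π(x) ≈ 13.15%; the approximation is known to undercount slightly (Li(x) is a better estimate).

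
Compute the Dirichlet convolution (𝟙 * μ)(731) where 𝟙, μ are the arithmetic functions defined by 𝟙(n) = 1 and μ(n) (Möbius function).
(𝟙 * μ)(731) = 0

Divisors of 731: [1, 17, 43, 731]. For each d | 731:
  d = 1: 𝟙(1) · μ(731/1) = 1 · 1 = 1
  d = 17: 𝟙(17) · μ(731/17) = 1 · -1 = -1
  d = 43: 𝟙(43) · μ(731/43) = 1 · -1 = -1
  d = 731: 𝟙(731) · μ(731/731) = 1 · 1 = 1
Summing: (𝟙 * μ)(731) = 1 + -1 + -1 + 1 = 0.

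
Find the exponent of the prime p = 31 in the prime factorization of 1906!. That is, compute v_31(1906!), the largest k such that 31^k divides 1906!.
v_31(1906!) = 62

Legendre's formula: v_p(n!) = Σ_{k ≥ 1} ⌊n / p^k⌋. For p = 31, n = 1906, the terms are:
  ⌊1906/31^1⌋ = ⌊1906/31⌋ = 61
  ⌊1906/31^2⌋ = ⌊1906/961⌋ = 1
(the next term ⌊1906/31^3⌋ = 0, terminating the sum). Summing: v_31(1906!) = 61 + 1 = 62.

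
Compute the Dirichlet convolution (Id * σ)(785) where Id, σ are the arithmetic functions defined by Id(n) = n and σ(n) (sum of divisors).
(Id * σ)(785) = 3465

Divisors of 785: [1, 5, 157, 785]. For each d | 785:
  d = 1: Id(1) · σ(785/1) = 1 · 948 = 948
  d = 5: Id(5) · σ(785/5) = 5 · 158 = 790
  d = 157: Id(157) · σ(785/157) = 157 · 6 = 942
  d = 785: Id(785) · σ(785/785) = 785 · 1 = 785
Summing: (Id * σ)(785) = 948 + 790 + 942 + 785 = 3465.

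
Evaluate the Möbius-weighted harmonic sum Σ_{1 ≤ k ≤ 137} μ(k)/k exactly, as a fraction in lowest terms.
Σ μ(k)/k = -16600694851544658808049622411527369069912658611321/36023908815105000242838968099460216033691851270505155

Values of μ(k) for 1 ≤ k ≤ 137: μ(1) = 1, μ(2) = -1, μ(3) = -1, μ(5) = -1, μ(6) = 1, μ(7) = -1, μ(10) = 1, μ(11) = -1, μ(13) = -1, μ(14) = 1, μ(15) = 1, μ(17) = -1, μ(19) = -1, μ(21) = 1, μ(22) = 1, μ(23) = -1, μ(26) = 1, μ(29) = -1, μ(30) = -1, μ(31) = -1, μ(33) = 1, μ(34) = 1, μ(35) = 1, μ(37) = -1, μ(38) = 1, μ(39) = 1, μ(41) = -1, μ(42) = -1, μ(43) = -1, μ(46) = 1, μ(47) = -1, μ(51) = 1, μ(53) = -1, μ(55) = 1, μ(57) = 1, μ(58) = 1, μ(59) = -1, μ(61) = -1, μ(62) = 1, μ(65) = 1, μ(66) = -1, μ(67) = -1, μ(69) = 1, μ(70) = -1, μ(71) = -1, μ(73) = -1, μ(74) = 1, μ(77) = 1, μ(78) = -1, μ(79) = -1, μ(82) = 1, μ(83) = -1, μ(85) = 1, μ(86) = 1, μ(87) = 1, μ(89) = -1, μ(91) = 1, μ(93) = 1, μ(94) = 1, μ(95) = 1, μ(97) = -1, μ(101) = -1, μ(102) = -1, μ(103) = -1, μ(105) = -1, μ(106) = 1, μ(107) = -1, μ(109) = -1, μ(110) = -1, μ(111) = 1, μ(113) = -1, μ(114) = -1, μ(115) = 1, μ(118) = 1, μ(119) = 1, μ(122) = 1, μ(123) = 1, μ(127) = -1, μ(129) = 1, μ(130) = -1, μ(131) = -1, μ(133) = 1, μ(134) = 1, μ(137) = -1, with μ = 0 on non-squarefree integers. Summing μ(k)/k for k where μ(k) ≠ 0 gives -16600694851544658808049622411527369069912658611321/36023908815105000242838968099460216033691851270505155 ≈ -0.0005. (PNT ⟺ this sum → 0 as n → ∞.)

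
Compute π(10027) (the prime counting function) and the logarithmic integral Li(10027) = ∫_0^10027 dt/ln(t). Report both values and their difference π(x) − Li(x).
π(10027) = 1231;  Li(10027) ≈ 1249.07;  π(x) − Li(x) ≈ -18.07.

Direct count of primes ≤ 10027 gives π(10027) = 1231. Numerical evaluation of the logarithmic integral gives Li(10027) ≈ 1249.07. The difference π(x) − Li(x) ≈ -18.07 is typically negative for small/moderate x (Li(x) overestimates), though Littlewood's theorem shows this sign changes infinitely often.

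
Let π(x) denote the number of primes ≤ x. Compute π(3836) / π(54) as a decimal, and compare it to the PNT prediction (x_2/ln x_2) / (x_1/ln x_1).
π(3836)/π(54) = 532/16 ≈ 33.2500;  PNT prediction ≈ 34.3383.

π(54) = 16 and π(3836) = 532, so π(3836)/π(54) ≈ 33.2500. The PNT-predicted ratio is (3836/ln(3836)) / (54/ln(54)) ≈ 34.3383. The two agree to within a few percent, as expected.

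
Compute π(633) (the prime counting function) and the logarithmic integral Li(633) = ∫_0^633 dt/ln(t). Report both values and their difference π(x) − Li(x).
π(633) = 115;  Li(633) ≈ 122.78;  π(x) − Li(x) ≈ -7.78.

Direct count of primes ≤ 633 gives π(633) = 115. Numerical evaluation of the logarithmic integral gives Li(633) ≈ 122.78. The difference π(x) − Li(x) ≈ -7.78 is typically negative for small/moderate x (Li(x) overestimates), though Littlewood's theorem shows this sign changes infinitely often.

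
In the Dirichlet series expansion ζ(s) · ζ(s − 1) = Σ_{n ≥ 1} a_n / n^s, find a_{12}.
σ(12) = 28

In the product (Σ m^0/m^s)(Σ k / k^s) = Σ (Σ_{d | n} d) / n^s, the coefficient of 1/n^s is σ(n) = Σ_{d | n} d. For n = 12, divisors are [1, 2, 3, 4, 6, 12]; summing: σ(12) = 28.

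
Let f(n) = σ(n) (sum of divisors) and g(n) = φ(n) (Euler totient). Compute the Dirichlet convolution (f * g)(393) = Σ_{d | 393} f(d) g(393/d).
(σ * φ)(393) = 1572

Divisors of 393: [1, 3, 131, 393]. For each d | 393:
  d = 1: σ(1) · φ(393/1) = 1 · 260 = 260
  d = 3: σ(3) · φ(393/3) = 4 · 130 = 520
  d = 131: σ(131) · φ(393/131) = 132 · 2 = 264
  d = 393: σ(393) · φ(393/393) = 528 · 1 = 528
Summing: (σ * φ)(393) = 260 + 520 + 264 + 528 = 1572.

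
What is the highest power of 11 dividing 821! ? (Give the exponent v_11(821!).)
v_11(821!) = 80

Legendre's formula: v_p(n!) = Σ_{k ≥ 1} ⌊n / p^k⌋. For p = 11, n = 821, the terms are:
  ⌊821/11^1⌋ = ⌊821/11⌋ = 74
  ⌊821/11^2⌋ = ⌊821/121⌋ = 6
(the next term ⌊821/11^3⌋ = 0, terminating the sum). Summing: v_11(821!) = 74 + 6 = 80.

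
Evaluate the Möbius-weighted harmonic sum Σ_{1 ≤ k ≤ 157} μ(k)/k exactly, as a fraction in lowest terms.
Σ μ(k)/k = 190885929598303660936390858874022658428948558028554264968/842265880802797496205613502094089147906132634473570891010235

Values of μ(k) for 1 ≤ k ≤ 157: μ(1) = 1, μ(2) = -1, μ(3) = -1, μ(5) = -1, μ(6) = 1, μ(7) = -1, μ(10) = 1, μ(11) = -1, μ(13) = -1, μ(14) = 1, μ(15) = 1, μ(17) = -1, μ(19) = -1, μ(21) = 1, μ(22) = 1, μ(23) = -1, μ(26) = 1, μ(29) = -1, μ(30) = -1, μ(31) = -1, μ(33) = 1, μ(34) = 1, μ(35) = 1, μ(37) = -1, μ(38) = 1, μ(39) = 1, μ(41) = -1, μ(42) = -1, μ(43) = -1, μ(46) = 1, μ(47) = -1, μ(51) = 1, μ(53) = -1, μ(55) = 1, μ(57) = 1, μ(58) = 1, μ(59) = -1, μ(61) = -1, μ(62) = 1, μ(65) = 1, μ(66) = -1, μ(67) = -1, μ(69) = 1, μ(70) = -1, μ(71) = -1, μ(73) = -1, μ(74) = 1, μ(77) = 1, μ(78) = -1, μ(79) = -1, μ(82) = 1, μ(83) = -1, μ(85) = 1, μ(86) = 1, μ(87) = 1, μ(89) = -1, μ(91) = 1, μ(93) = 1, μ(94) = 1, μ(95) = 1, μ(97) = -1, μ(101) = -1, μ(102) = -1, μ(103) = -1, μ(105) = -1, μ(106) = 1, μ(107) = -1, μ(109) = -1, μ(110) = -1, μ(111) = 1, μ(113) = -1, μ(114) = -1, μ(115) = 1, μ(118) = 1, μ(119) = 1, μ(122) = 1, μ(123) = 1, μ(127) = -1, μ(129) = 1, μ(130) = -1, μ(131) = -1, μ(133) = 1, μ(134) = 1, μ(137) = -1, μ(138) = -1, μ(139) = -1, μ(141) = 1, μ(142) = 1, μ(143) = 1, μ(145) = 1, μ(146) = 1, μ(149) = -1, μ(151) = -1, μ(154) = -1, μ(155) = 1, μ(157) = -1, with μ = 0 on non-squarefree integers. Summing μ(k)/k for k where μ(k) ≠ 0 gives 190885929598303660936390858874022658428948558028554264968/842265880802797496205613502094089147906132634473570891010235 ≈ 0.0002. (PNT ⟺ this sum → 0 as n → ∞.)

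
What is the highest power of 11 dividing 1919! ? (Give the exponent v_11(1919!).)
v_11(1919!) = 190

Legendre's formula: v_p(n!) = Σ_{k ≥ 1} ⌊n / p^k⌋. For p = 11, n = 1919, the terms are:
  ⌊1919/11^1⌋ = ⌊1919/11⌋ = 174
  ⌊1919/11^2⌋ = ⌊1919/121⌋ = 15
  ⌊1919/11^3⌋ = ⌊1919/1331⌋ = 1
(the next term ⌊1919/11^4⌋ = 0, terminating the sum). Summing: v_11(1919!) = 174 + 15 + 1 = 190.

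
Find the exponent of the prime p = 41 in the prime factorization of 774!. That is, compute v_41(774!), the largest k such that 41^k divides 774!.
v_41(774!) = 18

Legendre's formula: v_p(n!) = Σ_{k ≥ 1} ⌊n / p^k⌋. For p = 41, n = 774, the terms are:
  ⌊774/41^1⌋ = ⌊774/41⌋ = 18
(the next term ⌊774/41^2⌋ = 0, terminating the sum). Summing: v_41(774!) = 18 = 18.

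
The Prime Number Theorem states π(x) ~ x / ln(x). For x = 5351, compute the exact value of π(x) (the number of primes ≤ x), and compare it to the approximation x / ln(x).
π(5351) = 708;  x/ln(x) ≈ 623.29;  relative error ≈ 11.96%.

Directly count primes up to 5351: π(5351) = 708. The PNT approximation gives 5351/ln(5351) ≈ 5351/8.58504 ≈ 623.29. Relative error (π(x) − x/ln(x)) / π(x) ≈ 11.96%; the approximation is known to undercount slightly (Li(x) is a better estimate).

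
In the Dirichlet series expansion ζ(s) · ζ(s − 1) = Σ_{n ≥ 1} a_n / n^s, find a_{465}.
σ(465) = 768

In the product (Σ m^0/m^s)(Σ k / k^s) = Σ (Σ_{d | n} d) / n^s, the coefficient of 1/n^s is σ(n) = Σ_{d | n} d. For n = 465, divisors are [1, 3, 5, 15, 31, 93, 155, 465]; summing: σ(465) = 768.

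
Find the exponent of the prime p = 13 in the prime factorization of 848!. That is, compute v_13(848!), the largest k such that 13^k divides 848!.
v_13(848!) = 70

Legendre's formula: v_p(n!) = Σ_{k ≥ 1} ⌊n / p^k⌋. For p = 13, n = 848, the terms are:
  ⌊848/13^1⌋ = ⌊848/13⌋ = 65
  ⌊848/13^2⌋ = ⌊848/169⌋ = 5
(the next term ⌊848/13^3⌋ = 0, terminating the sum). Summing: v_13(848!) = 65 + 5 = 70.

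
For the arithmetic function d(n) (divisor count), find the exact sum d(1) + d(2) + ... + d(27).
Σ_{n ≤ 27} d(n) = 95

Compute d(n) for each 1 ≤ n ≤ 27: d(1) = 1, d(2) = 2, d(3) = 2, d(4) = 3, d(5) = 2, d(6) = 4, d(7) = 2, d(8) = 4, d(9) = 3, d(10) = 4, d(11) = 2, d(12) = 6, d(13) = 2, d(14) = 4, d(15) = 4, d(16) = 5, d(17) = 2, d(18) = 6, d(19) = 2, d(20) = 6, d(21) = 4, d(22) = 4, d(23) = 2, d(24) = 8, d(25) = 3, d(26) = 4, d(27) = 4. Summing all 27 values: 95. (Dirichlet's divisor formula: Σ_{n ≤ x} d(n) = x ln(x) + (2γ − 1) x + O(√x). For x = 27, the asymptotic estimate is ≈ 93.16.)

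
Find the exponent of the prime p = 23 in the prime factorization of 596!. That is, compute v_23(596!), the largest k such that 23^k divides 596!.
v_23(596!) = 26

Legendre's formula: v_p(n!) = Σ_{k ≥ 1} ⌊n / p^k⌋. For p = 23, n = 596, the terms are:
  ⌊596/23^1⌋ = ⌊596/23⌋ = 25
  ⌊596/23^2⌋ = ⌊596/529⌋ = 1
(the next term ⌊596/23^3⌋ = 0, terminating the sum). Summing: v_23(596!) = 25 + 1 = 26.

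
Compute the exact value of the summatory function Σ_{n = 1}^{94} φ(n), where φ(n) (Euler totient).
Σ_{n ≤ 94} φ(n) = 2702

Compute φ(n) for each 1 ≤ n ≤ 94: φ(1) = 1, φ(2) = 1, φ(3) = 2, φ(4) = 2, φ(5) = 4, φ(6) = 2, φ(7) = 6, φ(8) = 4, φ(9) = 6, φ(10) = 4, φ(11) = 10, φ(12) = 4, φ(13) = 12, φ(14) = 6, φ(15) = 8, φ(16) = 8, φ(17) = 16, φ(18) = 6, φ(19) = 18, φ(20) = 8, φ(21) = 12, φ(22) = 10, φ(23) = 22, φ(24) = 8, φ(25) = 20, φ(26) = 12, φ(27) = 18, φ(28) = 12, φ(29) = 28, φ(30) = 8, φ(31) = 30, φ(32) = 16, φ(33) = 20, φ(34) = 16, φ(35) = 24, φ(36) = 12, φ(37) = 36, φ(38) = 18, φ(39) = 24, φ(40) = 16, φ(41) = 40, φ(42) = 12, φ(43) = 42, φ(44) = 20, φ(45) = 24, φ(46) = 22, φ(47) = 46, φ(48) = 16, φ(49) = 42, φ(50) = 20, φ(51) = 32, φ(52) = 24, φ(53) = 52, φ(54) = 18, φ(55) = 40, φ(56) = 24, φ(57) = 36, φ(58) = 28, φ(59) = 58, φ(60) = 16, φ(61) = 60, φ(62) = 30, φ(63) = 36, φ(64) = 32, φ(65) = 48, φ(66) = 20, φ(67) = 66, φ(68) = 32, φ(69) = 44, φ(70) = 24, φ(71) = 70, φ(72) = 24, φ(73) = 72, φ(74) = 36, φ(75) = 40, φ(76) = 36, φ(77) = 60, φ(78) = 24, φ(79) = 78, φ(80) = 32, φ(81) = 54, φ(82) = 40, φ(83) = 82, φ(84) = 24, φ(85) = 64, φ(86) = 42, φ(87) = 56, φ(88) = 40, φ(89) = 88, φ(90) = 24, φ(91) = 72, φ(92) = 44, φ(93) = 60, φ(94) = 46. Summing all 94 values: 2702. (Average order: Σ_{n ≤ x} φ(n) ~ (3/π²) x². For x = 94, (3/π²)·94² ≈ 2685.82.)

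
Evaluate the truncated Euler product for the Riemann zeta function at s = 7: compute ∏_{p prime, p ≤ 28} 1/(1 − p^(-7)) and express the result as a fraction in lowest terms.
∏ = 48232764637425582400715871008195503014129789903328125/47833390398549347808770198286798982719063238904795968

The primes p ≤ 28 are [2, 3, 5, 7, 11, 13, 17, 19, 23]. For each prime, (1 − 1/p^7)^(-1) = p^7 / (p^7 − 1). The product is (1 − 1/2^7)^(-1), (1 − 1/3^7)^(-1), (1 − 1/5^7)^(-1), (1 − 1/7^7)^(-1), (1 − 1/11^7)^(-1), (1 − 1/13^7)^(-1), (1 − 1/17^7)^(-1), (1 − 1/19^7)^(-1), (1 − 1/23^7)^(-1) = ∏ p^7 / (p^7 − 1) = 48232764637425582400715871008195503014129789903328125/47833390398549347808770198286798982719063238904795968.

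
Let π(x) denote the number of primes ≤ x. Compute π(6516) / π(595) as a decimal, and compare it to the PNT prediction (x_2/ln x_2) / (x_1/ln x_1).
π(6516)/π(595) = 842/108 ≈ 7.7963;  PNT prediction ≈ 7.9666.

π(595) = 108 and π(6516) = 842, so π(6516)/π(595) ≈ 7.7963. The PNT-predicted ratio is (6516/ln(6516)) / (595/ln(595)) ≈ 7.9666. The two agree to within a few percent, as expected.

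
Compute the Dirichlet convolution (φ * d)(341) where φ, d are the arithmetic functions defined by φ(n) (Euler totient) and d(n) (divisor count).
(φ * d)(341) = 384

Divisors of 341: [1, 11, 31, 341]. For each d | 341:
  d = 1: φ(1) · d(341/1) = 1 · 4 = 4
  d = 11: φ(11) · d(341/11) = 10 · 2 = 20
  d = 31: φ(31) · d(341/31) = 30 · 2 = 60
  d = 341: φ(341) · d(341/341) = 300 · 1 = 300
Summing: (φ * d)(341) = 4 + 20 + 60 + 300 = 384.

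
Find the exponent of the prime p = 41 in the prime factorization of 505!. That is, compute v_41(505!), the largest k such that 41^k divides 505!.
v_41(505!) = 12

Legendre's formula: v_p(n!) = Σ_{k ≥ 1} ⌊n / p^k⌋. For p = 41, n = 505, the terms are:
  ⌊505/41^1⌋ = ⌊505/41⌋ = 12
(the next term ⌊505/41^2⌋ = 0, terminating the sum). Summing: v_41(505!) = 12 = 12.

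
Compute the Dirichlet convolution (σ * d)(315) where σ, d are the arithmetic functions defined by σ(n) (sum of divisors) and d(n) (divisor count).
(σ * d)(315) = 1920

Divisors of 315: [1, 3, 5, 7, 9, 15, 21, 35, 45, 63, 105, 315]. For each d | 315:
  d = 1: σ(1) · d(315/1) = 1 · 12 = 12
  d = 3: σ(3) · d(315/3) = 4 · 8 = 32
  d = 5: σ(5) · d(315/5) = 6 · 6 = 36
  d = 7: σ(7) · d(315/7) = 8 · 6 = 48
  d = 9: σ(9) · d(315/9) = 13 · 4 = 52
  d = 15: σ(15) · d(315/15) = 24 · 4 = 96
  d = 21: σ(21) · d(315/21) = 32 · 4 = 128
  d = 35: σ(35) · d(315/35) = 48 · 3 = 144
  d = 45: σ(45) · d(315/45) = 78 · 2 = 156
  d = 63: σ(63) · d(315/63) = 104 · 2 = 208
  d = 105: σ(105) · d(315/105) = 192 · 2 = 384
  d = 315: σ(315) · d(315/315) = 624 · 1 = 624
Summing: (σ * d)(315) = 12 + 32 + 36 + 48 + 52 + 96 + 128 + 144 + 156 + 208 + 384 + 624 = 1920.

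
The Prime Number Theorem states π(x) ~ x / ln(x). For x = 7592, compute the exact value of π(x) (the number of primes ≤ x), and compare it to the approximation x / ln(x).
π(7592) = 965;  x/ln(x) ≈ 849.71;  relative error ≈ 11.95%.

Directly count primes up to 7592: π(7592) = 965. The PNT approximation gives 7592/ln(7592) ≈ 7592/8.93485 ≈ 849.71. Relative error (π(x) − x/ln(x)) / π(x) ≈ 11.95%; the approximation is known to undercount slightly (Li(x) is a better estimate).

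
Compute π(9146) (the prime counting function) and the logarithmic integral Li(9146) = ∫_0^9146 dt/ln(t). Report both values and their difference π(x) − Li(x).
π(9146) = 1133;  Li(9146) ≈ 1152.97;  π(x) − Li(x) ≈ -19.97.

Direct count of primes ≤ 9146 gives π(9146) = 1133. Numerical evaluation of the logarithmic integral gives Li(9146) ≈ 1152.97. The difference π(x) − Li(x) ≈ -19.97 is typically negative for small/moderate x (Li(x) overestimates), though Littlewood's theorem shows this sign changes infinitely often.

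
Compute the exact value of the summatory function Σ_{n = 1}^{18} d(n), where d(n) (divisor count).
Σ_{n ≤ 18} d(n) = 58

Compute d(n) for each 1 ≤ n ≤ 18: d(1) = 1, d(2) = 2, d(3) = 2, d(4) = 3, d(5) = 2, d(6) = 4, d(7) = 2, d(8) = 4, d(9) = 3, d(10) = 4, d(11) = 2, d(12) = 6, d(13) = 2, d(14) = 4, d(15) = 4, d(16) = 5, d(17) = 2, d(18) = 6. Summing all 18 values: 58. (Dirichlet's divisor formula: Σ_{n ≤ x} d(n) = x ln(x) + (2γ − 1) x + O(√x). For x = 18, the asymptotic estimate is ≈ 54.81.)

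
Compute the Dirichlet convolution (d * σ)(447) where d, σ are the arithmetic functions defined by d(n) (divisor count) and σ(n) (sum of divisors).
(d * σ)(447) = 912

Divisors of 447: [1, 3, 149, 447]. For each d | 447:
  d = 1: d(1) · σ(447/1) = 1 · 600 = 600
  d = 3: d(3) · σ(447/3) = 2 · 150 = 300
  d = 149: d(149) · σ(447/149) = 2 · 4 = 8
  d = 447: d(447) · σ(447/447) = 4 · 1 = 4
Summing: (d * σ)(447) = 600 + 300 + 8 + 4 = 912.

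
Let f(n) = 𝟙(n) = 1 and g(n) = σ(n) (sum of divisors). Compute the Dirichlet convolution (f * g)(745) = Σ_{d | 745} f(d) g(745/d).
(𝟙 * σ)(745) = 1057

Divisors of 745: [1, 5, 149, 745]. For each d | 745:
  d = 1: 𝟙(1) · σ(745/1) = 1 · 900 = 900
  d = 5: 𝟙(5) · σ(745/5) = 1 · 150 = 150
  d = 149: 𝟙(149) · σ(745/149) = 1 · 6 = 6
  d = 745: 𝟙(745) · σ(745/745) = 1 · 1 = 1
Summing: (𝟙 * σ)(745) = 900 + 150 + 6 + 1 = 1057.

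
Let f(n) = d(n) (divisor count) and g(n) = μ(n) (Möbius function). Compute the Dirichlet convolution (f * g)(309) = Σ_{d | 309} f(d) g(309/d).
(d * μ)(309) = 1

Divisors of 309: [1, 3, 103, 309]. For each d | 309:
  d = 1: d(1) · μ(309/1) = 1 · 1 = 1
  d = 3: d(3) · μ(309/3) = 2 · -1 = -2
  d = 103: d(103) · μ(309/103) = 2 · -1 = -2
  d = 309: d(309) · μ(309/309) = 4 · 1 = 4
Summing: (d * μ)(309) = 1 + -2 + -2 + 4 = 1.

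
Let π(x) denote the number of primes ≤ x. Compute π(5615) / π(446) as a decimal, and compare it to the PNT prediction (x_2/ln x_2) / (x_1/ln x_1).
π(5615)/π(446) = 738/86 ≈ 8.5814;  PNT prediction ≈ 8.8960.

π(446) = 86 and π(5615) = 738, so π(5615)/π(446) ≈ 8.5814. The PNT-predicted ratio is (5615/ln(5615)) / (446/ln(446)) ≈ 8.8960. The two agree to within a few percent, as expected.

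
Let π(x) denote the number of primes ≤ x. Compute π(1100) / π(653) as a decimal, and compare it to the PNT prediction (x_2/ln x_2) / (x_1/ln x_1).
π(1100)/π(653) = 184/119 ≈ 1.5462;  PNT prediction ≈ 1.5591.

π(653) = 119 and π(1100) = 184, so π(1100)/π(653) ≈ 1.5462. The PNT-predicted ratio is (1100/ln(1100)) / (653/ln(653)) ≈ 1.5591. The two agree to within a few percent, as expected.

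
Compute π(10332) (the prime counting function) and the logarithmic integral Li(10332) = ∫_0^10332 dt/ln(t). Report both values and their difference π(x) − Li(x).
π(10332) = 1267;  Li(10332) ≈ 1282.12;  π(x) − Li(x) ≈ -15.12.

Direct count of primes ≤ 10332 gives π(10332) = 1267. Numerical evaluation of the logarithmic integral gives Li(10332) ≈ 1282.12. The difference π(x) − Li(x) ≈ -15.12 is typically negative for small/moderate x (Li(x) overestimates), though Littlewood's theorem shows this sign changes infinitely often.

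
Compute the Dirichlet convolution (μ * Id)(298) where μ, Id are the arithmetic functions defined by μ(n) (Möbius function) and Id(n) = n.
(μ * Id)(298) = 148

Divisors of 298: [1, 2, 149, 298]. For each d | 298:
  d = 1: μ(1) · Id(298/1) = 1 · 298 = 298
  d = 2: μ(2) · Id(298/2) = -1 · 149 = -149
  d = 149: μ(149) · Id(298/149) = -1 · 2 = -2
  d = 298: μ(298) · Id(298/298) = 1 · 1 = 1
Summing: (μ * Id)(298) = 298 + -149 + -2 + 1 = 148.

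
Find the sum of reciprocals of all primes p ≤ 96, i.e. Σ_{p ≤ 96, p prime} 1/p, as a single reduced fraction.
Σ 1/p = 42605658161771733665696611824842057/23768741896345550770650537601358310

π(96) = 24, so the primes ≤ 96 are [2, 3, 5, 7, 11, 13, 17, 19, 23, 29, 31, 37, 41, 43, 47, 53, 59, 61, 67, 71, 73, 79, 83, 89]. Summing 1/p over these primes: 42605658161771733665696611824842057/23768741896345550770650537601358310 ≈ 1.7925. Mertens estimate ln ln(96) + 0.2615 ≈ 1.7798.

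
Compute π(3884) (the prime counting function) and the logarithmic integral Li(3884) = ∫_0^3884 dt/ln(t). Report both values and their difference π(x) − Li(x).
π(3884) = 538;  Li(3884) ≈ 551.35;  π(x) − Li(x) ≈ -13.35.

Direct count of primes ≤ 3884 gives π(3884) = 538. Numerical evaluation of the logarithmic integral gives Li(3884) ≈ 551.35. The difference π(x) − Li(x) ≈ -13.35 is typically negative for small/moderate x (Li(x) overestimates), though Littlewood's theorem shows this sign changes infinitely often.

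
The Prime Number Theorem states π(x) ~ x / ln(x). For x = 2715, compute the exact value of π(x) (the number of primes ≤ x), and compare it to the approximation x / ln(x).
π(2715) = 396;  x/ln(x) ≈ 343.39;  relative error ≈ 13.29%.

Directly count primes up to 2715: π(2715) = 396. The PNT approximation gives 2715/ln(2715) ≈ 2715/7.90655 ≈ 343.39. Relative error (π(x) − x/ln(x)) / π(x) ≈ 13.29%; the approximation is known to undercount slightly (Li(x) is a better estimate).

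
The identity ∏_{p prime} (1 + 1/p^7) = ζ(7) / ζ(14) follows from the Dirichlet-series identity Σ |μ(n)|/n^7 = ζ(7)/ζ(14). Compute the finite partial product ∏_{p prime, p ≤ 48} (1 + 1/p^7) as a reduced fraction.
∏ = 263853992248183929955588067841649958807762565359040660091503223132247928290282626850939575242745161896165376/261685269908462752626449098337825267072687203746267710284915637456014619560925349129829845059340019784340625

The primes p ≤ 48 are [2, 3, 5, 7, 11, 13, 17, 19, 23, 29, 31, 37, 41, 43, 47]. For each, (1 + 1/p^7) = (p^7 + 1)/p^7. Multiplying these fractions over p ∈ [2, 3, 5, 7, 11, 13, 17, 19, 23, 29, 31, 37, 41, 43, 47] gives 263853992248183929955588067841649958807762565359040660091503223132247928290282626850939575242745161896165376/261685269908462752626449098337825267072687203746267710284915637456014619560925349129829845059340019784340625. (In the limit P → ∞ this tends to ζ(7)/ζ(14).)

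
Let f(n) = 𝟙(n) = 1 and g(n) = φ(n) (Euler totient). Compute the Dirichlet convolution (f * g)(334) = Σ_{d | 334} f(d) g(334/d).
(𝟙 * φ)(334) = 334

Divisors of 334: [1, 2, 167, 334]. For each d | 334:
  d = 1: 𝟙(1) · φ(334/1) = 1 · 166 = 166
  d = 2: 𝟙(2) · φ(334/2) = 1 · 166 = 166
  d = 167: 𝟙(167) · φ(334/167) = 1 · 1 = 1
  d = 334: 𝟙(334) · φ(334/334) = 1 · 1 = 1
Summing: (𝟙 * φ)(334) = 166 + 166 + 1 + 1 = 334.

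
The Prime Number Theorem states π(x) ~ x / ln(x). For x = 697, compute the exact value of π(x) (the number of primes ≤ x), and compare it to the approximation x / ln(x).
π(697) = 125;  x/ln(x) ≈ 106.46;  relative error ≈ 14.83%.

Directly count primes up to 697: π(697) = 125. The PNT approximation gives 697/ln(697) ≈ 697/6.54679 ≈ 106.46. Relative error (π(x) − x/ln(x)) / π(x) ≈ 14.83%; the approximation is known to undercount slightly (Li(x) is a better estimate).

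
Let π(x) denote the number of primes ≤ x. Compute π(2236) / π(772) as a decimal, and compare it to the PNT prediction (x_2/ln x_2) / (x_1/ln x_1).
π(2236)/π(772) = 331/136 ≈ 2.4338;  PNT prediction ≈ 2.4970.

π(772) = 136 and π(2236) = 331, so π(2236)/π(772) ≈ 2.4338. The PNT-predicted ratio is (2236/ln(2236)) / (772/ln(772)) ≈ 2.4970. The two agree to within a few percent, as expected.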